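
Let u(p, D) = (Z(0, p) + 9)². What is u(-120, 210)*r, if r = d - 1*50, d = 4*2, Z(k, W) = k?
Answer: -3402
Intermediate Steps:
d = 8
u(p, D) = 81 (u(p, D) = (0 + 9)² = 9² = 81)
r = -42 (r = 8 - 1*50 = 8 - 50 = -42)
u(-120, 210)*r = 81*(-42) = -3402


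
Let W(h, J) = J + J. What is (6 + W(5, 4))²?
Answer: 196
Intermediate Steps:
W(h, J) = 2*J
(6 + W(5, 4))² = (6 + 2*4)² = (6 + 8)² = 14² = 196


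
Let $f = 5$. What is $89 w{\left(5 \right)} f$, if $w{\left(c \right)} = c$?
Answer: $2225$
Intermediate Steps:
$89 w{\left(5 \right)} f = 89 \cdot 5 \cdot 5 = 445 \cdot 5 = 2225$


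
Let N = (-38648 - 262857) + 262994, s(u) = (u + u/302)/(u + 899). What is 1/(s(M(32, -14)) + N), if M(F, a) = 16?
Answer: -46055/1773623297 ≈ -2.5967e-5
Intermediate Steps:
s(u) = 303*u/(302*(899 + u)) (s(u) = (u + u*(1/302))/(899 + u) = (u + u/302)/(899 + u) = (303*u/302)/(899 + u) = 303*u/(302*(899 + u)))
N = -38511 (N = -301505 + 262994 = -38511)
1/(s(M(32, -14)) + N) = 1/((303/302)*16/(899 + 16) - 38511) = 1/((303/302)*16/915 - 38511) = 1/((303/302)*16*(1/915) - 38511) = 1/(808/46055 - 38511) = 1/(-1773623297/46055) = -46055/1773623297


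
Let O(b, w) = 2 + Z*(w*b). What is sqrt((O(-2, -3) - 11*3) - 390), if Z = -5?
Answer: I*sqrt(451) ≈ 21.237*I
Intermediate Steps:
O(b, w) = 2 - 5*b*w (O(b, w) = 2 - 5*w*b = 2 - 5*b*w)
sqrt((O(-2, -3) - 11*3) - 390) = sqrt(((2 - 5*(-2)*(-3)) - 11*3) - 390) = sqrt(((2 - 30) - 33) - 390) = sqrt((-28 - 33) - 390) = sqrt(-61 - 390) = sqrt(-451) = I*sqrt(451)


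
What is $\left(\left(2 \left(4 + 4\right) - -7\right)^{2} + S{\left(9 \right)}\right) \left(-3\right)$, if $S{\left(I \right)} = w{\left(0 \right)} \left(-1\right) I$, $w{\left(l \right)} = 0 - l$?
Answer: $-1587$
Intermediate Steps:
$w{\left(l \right)} = - l$
$S{\left(I \right)} = 0$ ($S{\left(I \right)} = \left(-1\right) 0 \left(-1\right) I = 0 \left(-1\right) I = 0 I = 0$)
$\left(\left(2 \left(4 + 4\right) - -7\right)^{2} + S{\left(9 \right)}\right) \left(-3\right) = \left(\left(2 \left(4 + 4\right) - -7\right)^{2} + 0\right) \left(-3\right) = \left(\left(2 \cdot 8 + 7\right)^{2} + 0\right) \left(-3\right) = \left(\left(16 + 7\right)^{2} + 0\right) \left(-3\right) = \left(23^{2} + 0\right) \left(-3\right) = \left(529 + 0\right) \left(-3\right) = 529 \left(-3\right) = -1587$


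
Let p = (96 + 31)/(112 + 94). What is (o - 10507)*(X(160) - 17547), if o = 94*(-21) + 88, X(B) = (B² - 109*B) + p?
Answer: 23963042835/206 ≈ 1.1633e+8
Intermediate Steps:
p = 127/206 ≈ 0.61650
X(B) = 127/206 + B² - 109*B (X(B) = (B² - 109*B) + 127/206 = 127/206 + B² - 109*B)
o = -1886 (o = -1974 + 88 = -1886)
(o - 10507)*(X(160) - 17547) = (-1886 - 10507)*((127/206 + 160² - 109*160) - 17547) = -12393*((127/206 + 25600 - 17440) - 17547) = -12393*(1681087/206 - 17547) = -12393*(-1933595/206) = 23963042835/206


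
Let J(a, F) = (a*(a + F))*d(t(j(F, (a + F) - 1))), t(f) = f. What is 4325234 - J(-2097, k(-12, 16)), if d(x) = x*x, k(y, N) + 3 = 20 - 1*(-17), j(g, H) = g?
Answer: -4996659082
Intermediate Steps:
k(y, N) = 34 (k(y, N) = -3 + (20 - 1*(-17)) = -3 + (20 + 17) = -3 + 37 = 34)
d(x) = x²
J(a, F) = a*F²*(F + a) (J(a, F) = (a*(a + F))*F² = (a*(F + a))*F² = a*F²*(F + a))
4325234 - J(-2097, k(-12, 16)) = 4325234 - (-2097)*34²*(34 - 2097) = 4325234 - (-2097)*1156*(-2063) = 4325234 - 1*5000984316 = 4325234 - 5000984316 = -4996659082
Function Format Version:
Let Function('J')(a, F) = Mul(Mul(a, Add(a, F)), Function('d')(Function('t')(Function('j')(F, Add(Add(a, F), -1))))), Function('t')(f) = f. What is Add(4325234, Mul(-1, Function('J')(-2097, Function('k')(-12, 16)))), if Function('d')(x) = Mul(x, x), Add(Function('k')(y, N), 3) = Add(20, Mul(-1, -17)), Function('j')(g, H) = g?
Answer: -4996659082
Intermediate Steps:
Function('k')(y, N) = 34 (Function('k')(y, N) = Add(-3, Add(20, Mul(-1, -17))) = Add(-3, Add(20, 17)) = Add(-3, 37) = 34)
Function('d')(x) = Pow(x, 2)
Function('J')(a, F) = Mul(a, Pow(F, 2), Add(F, a)) (Function('J')(a, F) = Mul(Mul(a, Add(a, F)), Pow(F, 2)) = Mul(Mul(a, Add(F, a)), Pow(F, 2)) = Mul(a, Pow(F, 2), Add(F, a)))
Add(4325234, Mul(-1, Function('J')(-2097, Function('k')(-12, 16)))) = Add(4325234, Mul(-1, Mul(-2097, Pow(34, 2), Add(34, -2097)))) = Add(4325234, Mul(-1, Mul(-2097, 1156, -2063))) = Add(4325234, Mul(-1, 5000984316)) = Add(4325234, -5000984316) = -4996659082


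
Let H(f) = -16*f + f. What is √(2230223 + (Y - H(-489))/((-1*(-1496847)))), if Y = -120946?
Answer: 10*√49969280501849742/1496847 ≈ 1493.4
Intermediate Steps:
H(f) = -15*f
√(2230223 + (Y - H(-489))/((-1*(-1496847)))) = √(2230223 + (-120946 - (-15)*(-489))/((-1*(-1496847)))) = √(2230223 + (-120946 - 1*7335)/1496847) = √(2230223 + (-120946 - 7335)*(1/1496847)) = √(2230223 - 128281*1/1496847) = √(2230223 - 128281/1496847) = √(3338302478600/1496847) = 10*√49969280501849742/1496847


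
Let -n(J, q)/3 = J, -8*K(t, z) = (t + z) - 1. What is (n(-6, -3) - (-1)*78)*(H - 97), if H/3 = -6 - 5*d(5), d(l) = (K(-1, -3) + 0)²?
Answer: -23205/2 ≈ -11603.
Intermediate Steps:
K(t, z) = ⅛ - t/8 - z/8 (K(t, z) = -((t + z) - 1)/8 = -(-1 + t + z)/8 = ⅛ - t/8 - z/8)
n(J, q) = -3*J
d(l) = 25/64 (d(l) = ((⅛ - ⅛*(-1) - ⅛*(-3)) + 0)² = ((⅛ + ⅛ + 3/8) + 0)² = (5/8 + 0)² = (5/8)² = 25/64)
H = -1527/64 (H = 3*(-6 - 5*25/64) = 3*(-6 - 125/64) = 3*(-509/64) = -1527/64 ≈ -23.859)
(n(-6, -3) - (-1)*78)*(H - 97) = (-3*(-6) - (-1)*78)*(-1527/64 - 97) = (18 - 1*(-78))*(-7735/64) = (18 + 78)*(-7735/64) = 96*(-7735/64) = -23205/2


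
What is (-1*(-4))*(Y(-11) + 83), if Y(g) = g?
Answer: 288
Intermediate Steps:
(-1*(-4))*(Y(-11) + 83) = (-1*(-4))*(-11 + 83) = 4*72 = 288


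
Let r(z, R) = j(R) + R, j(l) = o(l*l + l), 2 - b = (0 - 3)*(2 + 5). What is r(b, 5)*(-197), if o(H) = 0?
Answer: -985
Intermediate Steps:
b = 23 (b = 2 - (0 - 3)*(2 + 5) = 2 - (-3)*7 = 2 - 1*(-21) = 2 + 21 = 23)
j(l) = 0
r(z, R) = R (r(z, R) = 0 + R = R)
r(b, 5)*(-197) = 5*(-197) = -985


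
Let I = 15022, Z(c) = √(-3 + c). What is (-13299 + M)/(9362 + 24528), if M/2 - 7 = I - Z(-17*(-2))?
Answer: 16759/33890 - √31/16945 ≈ 0.49418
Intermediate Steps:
M = 30058 - 2*√31 (M = 14 + 2*(15022 - √(-3 - 17*(-2))) = 14 + 2*(15022 - √(-3 + 34)) = 14 + 2*(15022 - √31) = 14 + (30044 - 2*√31) = 30058 - 2*√31 ≈ 30047.)
(-13299 + M)/(9362 + 24528) = (-13299 + (30058 - 2*√31))/(9362 + 24528) = (16759 - 2*√31)/33890 = (16759 - 2*√31)*(1/33890) = 16759/33890 - √31/16945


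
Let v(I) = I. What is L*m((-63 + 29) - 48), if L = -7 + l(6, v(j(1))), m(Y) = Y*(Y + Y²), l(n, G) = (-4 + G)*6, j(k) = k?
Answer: 13616100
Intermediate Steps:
l(n, G) = -24 + 6*G
L = -25 (L = -7 + (-24 + 6*1) = -7 + (-24 + 6) = -7 - 18 = -25)
L*m((-63 + 29) - 48) = -25*((-63 + 29) - 48)²*(1 + ((-63 + 29) - 48)) = -25*(-34 - 48)²*(1 + (-34 - 48)) = -25*(-82)²*(1 - 82) = -168100*(-81) = -25*(-544644) = 13616100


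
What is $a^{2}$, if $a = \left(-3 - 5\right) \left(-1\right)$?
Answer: $64$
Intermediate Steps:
$a = 8$ ($a = \left(-8\right) \left(-1\right) = 8$)
$a^{2} = 8^{2} = 64$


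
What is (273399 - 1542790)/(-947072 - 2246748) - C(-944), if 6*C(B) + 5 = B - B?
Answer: 11792723/9581460 ≈ 1.2308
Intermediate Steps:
C(B) = -5/6 (C(B) = -5/6 + (B - B)/6 = -5/6 + (1/6)*0 = -5/6 + 0 = -5/6)
(273399 - 1542790)/(-947072 - 2246748) - C(-944) = (273399 - 1542790)/(-947072 - 2246748) - 1*(-5/6) = -1269391/(-3193820) + 5/6 = -1269391*(-1/3193820) + 5/6 = 1269391/3193820 + 5/6 = 11792723/9581460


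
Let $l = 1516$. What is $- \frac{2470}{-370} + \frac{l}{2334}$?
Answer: $\frac{316295}{43179} \approx 7.3252$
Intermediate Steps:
$- \frac{2470}{-370} + \frac{l}{2334} = - \frac{2470}{-370} + \frac{1516}{2334} = \left(-2470\right) \left(- \frac{1}{370}\right) + 1516 \cdot \frac{1}{2334} = \frac{247}{37} + \frac{758}{1167} = \frac{316295}{43179}$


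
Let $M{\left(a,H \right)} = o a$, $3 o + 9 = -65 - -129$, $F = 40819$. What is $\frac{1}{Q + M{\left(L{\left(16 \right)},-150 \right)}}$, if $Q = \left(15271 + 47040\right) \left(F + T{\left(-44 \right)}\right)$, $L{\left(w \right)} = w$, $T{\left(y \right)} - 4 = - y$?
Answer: $\frac{3}{7639391791} \approx 3.927 \cdot 10^{-10}$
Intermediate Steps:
$T{\left(y \right)} = 4 - y$
$Q = 2546463637$ ($Q = \left(15271 + 47040\right) \left(40819 + \left(4 - -44\right)\right) = 62311 \left(40819 + \left(4 + 44\right)\right) = 62311 \left(40819 + 48\right) = 62311 \cdot 40867 = 2546463637$)
$o = \frac{55}{3}$ ($o = -3 + \frac{-65 - -129}{3} = -3 + \frac{-65 + 129}{3} = -3 + \frac{1}{3} \cdot 64 = -3 + \frac{64}{3} = \frac{55}{3} \approx 18.333$)
$M{\left(a,H \right)} = \frac{55 a}{3}$
$\frac{1}{Q + M{\left(L{\left(16 \right)},-150 \right)}} = \frac{1}{2546463637 + \frac{55}{3} \cdot 16} = \frac{1}{2546463637 + \frac{880}{3}} = \frac{1}{\frac{7639391791}{3}} = \frac{3}{7639391791}$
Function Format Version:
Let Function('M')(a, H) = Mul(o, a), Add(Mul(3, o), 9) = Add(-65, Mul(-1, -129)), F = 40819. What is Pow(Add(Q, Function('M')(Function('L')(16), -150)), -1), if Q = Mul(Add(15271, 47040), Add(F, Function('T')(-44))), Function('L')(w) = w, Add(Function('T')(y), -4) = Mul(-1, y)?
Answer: Rational(3, 7639391791) ≈ 3.9270e-10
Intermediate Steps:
Function('T')(y) = Add(4, Mul(-1, y))
Q = 2546463637 (Q = Mul(Add(15271, 47040), Add(40819, Add(4, Mul(-1, -44)))) = Mul(62311, Add(40819, Add(4, 44))) = Mul(62311, Add(40819, 48)) = Mul(62311, 40867) = 2546463637)
o = Rational(55, 3) (o = Add(-3, Mul(Rational(1, 3), Add(-65, Mul(-1, -129)))) = Add(-3, Mul(Rational(1, 3), Add(-65, 129))) = Add(-3, Mul(Rational(1, 3), 64)) = Add(-3, Rational(64, 3)) = Rational(55, 3) ≈ 18.333)
Function('M')(a, H) = Mul(Rational(55, 3), a)
Pow(Add(Q, Function('M')(Function('L')(16), -150)), -1) = Pow(Add(2546463637, Mul(Rational(55, 3), 16)), -1) = Pow(Add(2546463637, Rational(880, 3)), -1) = Pow(Rational(7639391791, 3), -1) = Rational(3, 7639391791)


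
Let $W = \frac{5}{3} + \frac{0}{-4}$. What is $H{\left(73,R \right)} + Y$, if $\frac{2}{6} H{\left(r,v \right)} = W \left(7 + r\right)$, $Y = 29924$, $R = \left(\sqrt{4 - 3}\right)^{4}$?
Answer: $30324$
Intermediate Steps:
$W = \frac{5}{3}$ ($W = 5 \cdot \frac{1}{3} + 0 \left(- \frac{1}{4}\right) = \frac{5}{3} + 0 = \frac{5}{3} \approx 1.6667$)
$R = 1$ ($R = \left(\sqrt{1}\right)^{4} = 1^{4} = 1$)
$H{\left(r,v \right)} = 35 + 5 r$ ($H{\left(r,v \right)} = 3 \frac{5 \left(7 + r\right)}{3} = 3 \left(\frac{35}{3} + \frac{5 r}{3}\right) = 35 + 5 r$)
$H{\left(73,R \right)} + Y = \left(35 + 5 \cdot 73\right) + 29924 = \left(35 + 365\right) + 29924 = 400 + 29924 = 30324$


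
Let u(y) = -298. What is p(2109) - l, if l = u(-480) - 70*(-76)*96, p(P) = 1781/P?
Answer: -1076478217/2109 ≈ -5.1042e+5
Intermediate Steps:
l = 510422 (l = -298 - 70*(-76)*96 = -298 - (-5320)*96 = -298 - 1*(-510720) = -298 + 510720 = 510422)
p(2109) - l = 1781/2109 - 1*510422 = 1781*(1/2109) - 510422 = 1781/2109 - 510422 = -1076478217/2109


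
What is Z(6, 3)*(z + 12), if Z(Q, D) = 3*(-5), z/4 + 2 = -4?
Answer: 180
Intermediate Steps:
z = -24 (z = -8 + 4*(-4) = -8 - 16 = -24)
Z(Q, D) = -15
Z(6, 3)*(z + 12) = -15*(-24 + 12) = -15*(-12) = 180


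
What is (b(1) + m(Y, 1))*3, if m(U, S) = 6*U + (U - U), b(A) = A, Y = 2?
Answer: 39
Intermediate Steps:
m(U, S) = 6*U (m(U, S) = 6*U + 0 = 6*U)
(b(1) + m(Y, 1))*3 = (1 + 6*2)*3 = (1 + 12)*3 = 13*3 = 39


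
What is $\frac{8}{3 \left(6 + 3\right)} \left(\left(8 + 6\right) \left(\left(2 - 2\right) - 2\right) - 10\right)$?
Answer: $- \frac{304}{27} \approx -11.259$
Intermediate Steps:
$\frac{8}{3 \left(6 + 3\right)} \left(\left(8 + 6\right) \left(\left(2 - 2\right) - 2\right) - 10\right) = \frac{8}{3 \cdot 9} \left(14 \left(\left(2 - 2\right) - 2\right) - 10\right) = \frac{8}{27} \left(14 \left(0 - 2\right) - 10\right) = 8 \cdot \frac{1}{27} \left(14 \left(-2\right) - 10\right) = \frac{8 \left(-28 - 10\right)}{27} = \frac{8}{27} \left(-38\right) = - \frac{304}{27}$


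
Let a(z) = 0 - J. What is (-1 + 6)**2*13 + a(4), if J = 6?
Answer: 319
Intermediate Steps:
a(z) = -6 (a(z) = 0 - 1*6 = 0 - 6 = -6)
(-1 + 6)**2*13 + a(4) = (-1 + 6)**2*13 - 6 = 5**2*13 - 6 = 25*13 - 6 = 325 - 6 = 319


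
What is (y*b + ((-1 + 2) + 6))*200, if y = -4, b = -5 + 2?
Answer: 3800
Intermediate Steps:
b = -3
(y*b + ((-1 + 2) + 6))*200 = (-4*(-3) + ((-1 + 2) + 6))*200 = (12 + (1 + 6))*200 = (12 + 7)*200 = 19*200 = 3800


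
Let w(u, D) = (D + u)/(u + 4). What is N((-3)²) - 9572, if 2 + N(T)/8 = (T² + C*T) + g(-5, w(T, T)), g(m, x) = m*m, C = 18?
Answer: -7444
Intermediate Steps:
w(u, D) = (D + u)/(4 + u)
g(m, x) = m²
N(T) = 184 + 8*T² + 144*T (N(T) = -16 + 8*((T² + 18*T) + (-5)²) = -16 + 8*((T² + 18*T) + 25) = -16 + 8*(25 + T² + 18*T) = -16 + (200 + 8*T² + 144*T) = 184 + 8*T² + 144*T)
N((-3)²) - 9572 = (184 + 8*((-3)²)² + 144*(-3)²) - 9572 = (184 + 8*9² + 144*9) - 9572 = (184 + 8*81 + 1296) - 9572 = (184 + 648 + 1296) - 9572 = 2128 - 9572 = -7444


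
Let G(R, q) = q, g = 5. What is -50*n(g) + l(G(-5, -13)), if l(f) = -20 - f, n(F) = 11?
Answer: -557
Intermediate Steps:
-50*n(g) + l(G(-5, -13)) = -50*11 + (-20 - 1*(-13)) = -550 + (-20 + 13) = -550 - 7 = -557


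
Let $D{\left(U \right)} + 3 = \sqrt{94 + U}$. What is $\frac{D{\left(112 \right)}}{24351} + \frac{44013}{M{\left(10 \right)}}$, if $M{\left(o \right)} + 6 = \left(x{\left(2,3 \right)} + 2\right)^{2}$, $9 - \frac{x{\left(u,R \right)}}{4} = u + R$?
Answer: $\frac{119084401}{860402} + \frac{\sqrt{206}}{24351} \approx 138.41$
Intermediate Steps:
$x{\left(u,R \right)} = 36 - 4 R - 4 u$ ($x{\left(u,R \right)} = 36 - 4 \left(u + R\right) = 36 - 4 \left(R + u\right) = 36 - \left(4 R + 4 u\right) = 36 - 4 R - 4 u$)
$D{\left(U \right)} = -3 + \sqrt{94 + U}$
$M{\left(o \right)} = 318$ ($M{\left(o \right)} = -6 + \left(\left(36 - 12 - 8\right) + 2\right)^{2} = -6 + \left(16 + 2\right)^{2} = -6 + 18^{2} = -6 + 324 = 318$)
$\frac{D{\left(112 \right)}}{24351} + \frac{44013}{M{\left(10 \right)}} = \frac{-3 + \sqrt{94 + 112}}{24351} + \frac{44013}{318} = \left(-3 + \sqrt{206}\right) \frac{1}{24351} + 44013 \cdot \frac{1}{318} = \left(- \frac{1}{8117} + \frac{\sqrt{206}}{24351}\right) + \frac{14671}{106} = \frac{119084401}{860402} + \frac{\sqrt{206}}{24351}$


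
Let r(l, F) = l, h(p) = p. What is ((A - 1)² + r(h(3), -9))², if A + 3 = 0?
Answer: 361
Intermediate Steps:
A = -3 (A = -3 + 0 = -3)
((A - 1)² + r(h(3), -9))² = ((-3 - 1)² + 3)² = ((-4)² + 3)² = (16 + 3)² = 19² = 361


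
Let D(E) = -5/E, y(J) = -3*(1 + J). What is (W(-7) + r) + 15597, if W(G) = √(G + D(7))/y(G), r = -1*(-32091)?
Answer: 47688 + I*√42/42 ≈ 47688.0 + 0.1543*I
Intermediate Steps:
y(J) = -3 - 3*J
r = 32091
W(G) = √(-5/7 + G)/(-3 - 3*G) (W(G) = √(G - 5/7)/(-3 - 3*G) = √(-5/7 + G)/(-3 - 3*G))
(W(-7) + r) + 15597 = (-√(-35 + 49*(-7))/(21 + 21*(-7)) + 32091) + 15597 = (-√(-35 - 343)/(21 - 147) + 32091) + 15597 = (-1*√(-378)/(-126) + 32091) + 15597 = (-1*3*I*√42*(-1/126) + 32091) + 15597 = (I*√42/42 + 32091) + 15597 = (32091 + I*√42/42) + 15597 = 47688 + I*√42/42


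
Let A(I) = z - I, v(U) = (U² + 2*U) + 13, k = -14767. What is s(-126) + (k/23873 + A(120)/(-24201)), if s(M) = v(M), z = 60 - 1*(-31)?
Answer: 9033927462451/577750473 ≈ 15636.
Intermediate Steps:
v(U) = 13 + U² + 2*U
z = 91 (z = 60 + 31 = 91)
s(M) = 13 + M² + 2*M
A(I) = 91 - I
s(-126) + (k/23873 + A(120)/(-24201)) = (13 + (-126)² + 2*(-126)) + (-14767/23873 + (91 - 1*120)/(-24201)) = (13 + 15876 - 252) + (-14767*1/23873 + (91 - 120)*(-1/24201)) = 15637 + (-14767/23873 - 29*(-1/24201)) = 15637 + (-14767/23873 + 29/24201) = 15637 - 356683850/577750473 = 9033927462451/577750473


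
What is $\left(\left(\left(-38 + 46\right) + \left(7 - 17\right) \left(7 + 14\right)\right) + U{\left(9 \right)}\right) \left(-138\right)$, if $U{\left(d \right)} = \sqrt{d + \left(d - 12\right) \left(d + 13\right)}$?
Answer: $27876 - 138 i \sqrt{57} \approx 27876.0 - 1041.9 i$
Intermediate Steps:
$U{\left(d \right)} = \sqrt{d + \left(-12 + d\right) \left(13 + d\right)}$
$\left(\left(\left(-38 + 46\right) + \left(7 - 17\right) \left(7 + 14\right)\right) + U{\left(9 \right)}\right) \left(-138\right) = \left(\left(\left(-38 + 46\right) + \left(7 - 17\right) \left(7 + 14\right)\right) + \sqrt{-156 + 9^{2} + 2 \cdot 9}\right) \left(-138\right) = \left(\left(8 - 210\right) + \sqrt{-156 + 81 + 18}\right) \left(-138\right) = \left(\left(8 - 210\right) + \sqrt{-57}\right) \left(-138\right) = \left(-202 + i \sqrt{57}\right) \left(-138\right) = 27876 - 138 i \sqrt{57}$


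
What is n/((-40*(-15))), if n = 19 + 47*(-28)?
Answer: -1297/600 ≈ -2.1617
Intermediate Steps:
n = -1297 (n = 19 - 1316 = -1297)
n/((-40*(-15))) = -1297/((-40*(-15))) = -1297/600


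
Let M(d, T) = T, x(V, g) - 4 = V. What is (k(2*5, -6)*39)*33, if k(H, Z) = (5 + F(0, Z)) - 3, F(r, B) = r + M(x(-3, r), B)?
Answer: -5148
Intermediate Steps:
x(V, g) = 4 + V
F(r, B) = B + r (F(r, B) = r + B = B + r)
k(H, Z) = 2 + Z (k(H, Z) = (5 + (Z + 0)) - 3 = (5 + Z) - 3 = 2 + Z)
(k(2*5, -6)*39)*33 = ((2 - 6)*39)*33 = -4*39*33 = -156*33 = -5148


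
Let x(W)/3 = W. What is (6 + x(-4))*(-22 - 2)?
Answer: 144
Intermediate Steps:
x(W) = 3*W
(6 + x(-4))*(-22 - 2) = (6 + 3*(-4))*(-22 - 2) = (6 - 12)*(-24) = -6*(-24) = 144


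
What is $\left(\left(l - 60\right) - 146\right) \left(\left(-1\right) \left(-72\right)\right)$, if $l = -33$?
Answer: $-17208$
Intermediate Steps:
$\left(\left(l - 60\right) - 146\right) \left(\left(-1\right) \left(-72\right)\right) = \left(\left(-33 - 60\right) - 146\right) \left(\left(-1\right) \left(-72\right)\right) = \left(-93 - 146\right) 72 = \left(-239\right) 72 = -17208$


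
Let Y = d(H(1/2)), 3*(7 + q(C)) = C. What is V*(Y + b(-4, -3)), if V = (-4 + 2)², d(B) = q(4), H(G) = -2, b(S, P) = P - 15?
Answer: -284/3 ≈ -94.667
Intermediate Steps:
q(C) = -7 + C/3
b(S, P) = -15 + P
d(B) = -17/3 (d(B) = -7 + (⅓)*4 = -7 + 4/3 = -17/3)
Y = -17/3 ≈ -5.6667
V = 4 (V = (-2)² = 4)
V*(Y + b(-4, -3)) = 4*(-17/3 + (-15 - 3)) = 4*(-17/3 - 18) = 4*(-71/3) = -284/3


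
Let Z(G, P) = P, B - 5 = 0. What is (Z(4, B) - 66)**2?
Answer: 3721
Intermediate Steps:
B = 5 (B = 5 + 0 = 5)
(Z(4, B) - 66)**2 = (5 - 66)**2 = (-61)**2 = 3721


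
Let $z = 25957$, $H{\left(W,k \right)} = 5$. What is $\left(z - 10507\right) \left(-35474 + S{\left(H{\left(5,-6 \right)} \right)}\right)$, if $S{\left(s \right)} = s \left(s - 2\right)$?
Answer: $-547841550$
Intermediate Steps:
$S{\left(s \right)} = s \left(-2 + s\right)$
$\left(z - 10507\right) \left(-35474 + S{\left(H{\left(5,-6 \right)} \right)}\right) = \left(25957 - 10507\right) \left(-35474 + 5 \left(-2 + 5\right)\right) = 15450 \left(-35474 + 5 \cdot 3\right) = 15450 \left(-35474 + 15\right) = 15450 \left(-35459\right) = -547841550$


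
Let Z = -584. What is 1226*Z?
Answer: -715984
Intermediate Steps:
1226*Z = 1226*(-584) = -715984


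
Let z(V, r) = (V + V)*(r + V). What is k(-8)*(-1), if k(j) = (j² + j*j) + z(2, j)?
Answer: -104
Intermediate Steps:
z(V, r) = 2*V*(V + r) (z(V, r) = (2*V)*(V + r) = 2*V*(V + r))
k(j) = 8 + 2*j² + 4*j (k(j) = (j² + j*j) + 2*2*(2 + j) = (j² + j²) + (8 + 4*j) = 2*j² + (8 + 4*j) = 8 + 2*j² + 4*j)
k(-8)*(-1) = (8 + 2*(-8)² + 4*(-8))*(-1) = (8 + 2*64 - 32)*(-1) = (8 + 128 - 32)*(-1) = 104*(-1) = -104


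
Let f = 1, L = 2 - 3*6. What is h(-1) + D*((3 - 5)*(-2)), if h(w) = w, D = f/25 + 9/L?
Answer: -309/100 ≈ -3.0900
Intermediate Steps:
L = -16 (L = 2 - 18 = -16)
D = -209/400 (D = 1/25 + 9/(-16) = 1*(1/25) + 9*(-1/16) = 1/25 - 9/16 = -209/400 ≈ -0.52250)
h(-1) + D*((3 - 5)*(-2)) = -1 - 209*(3 - 5)*(-2)/400 = -1 - (-209)*(-2)/200 = -1 - 209/400*4 = -1 - 209/100 = -309/100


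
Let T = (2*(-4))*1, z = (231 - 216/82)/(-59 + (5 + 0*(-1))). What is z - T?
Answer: 2783/738 ≈ 3.7710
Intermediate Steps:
z = -3121/738 (z = (231 - 216*1/82)/(-59 + (5 + 0)) = (231 - 108/41)/(-59 + 5) = (9363/41)/(-54) = (9363/41)*(-1/54) = -3121/738 ≈ -4.2290)
T = -8 (T = -8*1 = -8)
z - T = -3121/738 - 1*(-8) = -3121/738 + 8 = 2783/738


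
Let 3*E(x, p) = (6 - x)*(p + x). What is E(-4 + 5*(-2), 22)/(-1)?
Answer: -160/3 ≈ -53.333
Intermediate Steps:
E(x, p) = (6 - x)*(p + x)/3 (E(x, p) = ((6 - x)*(p + x))/3 = (6 - x)*(p + x)/3)
E(-4 + 5*(-2), 22)/(-1) = (2*22 + 2*(-4 + 5*(-2)) - (-4 + 5*(-2))²/3 - ⅓*22*(-4 + 5*(-2)))/(-1) = (44 + 2*(-4 - 10) - (-4 - 10)²/3 - ⅓*22*(-4 - 10))*(-1) = (44 + 2*(-14) - ⅓*(-14)² - ⅓*22*(-14))*(-1) = (44 - 28 - ⅓*196 + 308/3)*(-1) = (44 - 28 - 196/3 + 308/3)*(-1) = (160/3)*(-1) = -160/3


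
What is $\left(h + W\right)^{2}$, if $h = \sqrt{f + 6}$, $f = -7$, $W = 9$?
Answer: $\left(9 + i\right)^{2} \approx 80.0 + 18.0 i$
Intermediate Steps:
$h = i$ ($h = \sqrt{-7 + 6} = \sqrt{-1} = i \approx 1.0 i$)
$\left(h + W\right)^{2} = \left(i + 9\right)^{2} = \left(9 + i\right)^{2}$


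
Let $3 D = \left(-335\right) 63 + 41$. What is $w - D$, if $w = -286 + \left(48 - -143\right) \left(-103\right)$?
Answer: $- \frac{38813}{3} \approx -12938.0$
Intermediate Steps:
$w = -19959$ ($w = -286 + \left(48 + 143\right) \left(-103\right) = -286 + 191 \left(-103\right) = -286 - 19673 = -19959$)
$D = - \frac{21064}{3}$ ($D = \frac{\left(-335\right) 63 + 41}{3} = \frac{-21105 + 41}{3} = \frac{1}{3} \left(-21064\right) = - \frac{21064}{3} \approx -7021.3$)
$w - D = -19959 - - \frac{21064}{3} = -19959 + \frac{21064}{3} = - \frac{38813}{3}$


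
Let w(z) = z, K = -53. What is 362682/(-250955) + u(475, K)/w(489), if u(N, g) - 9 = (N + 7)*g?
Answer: -6585989333/122716995 ≈ -53.668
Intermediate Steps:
u(N, g) = 9 + g*(7 + N) (u(N, g) = 9 + (N + 7)*g = 9 + (7 + N)*g = 9 + g*(7 + N))
362682/(-250955) + u(475, K)/w(489) = 362682/(-250955) + (9 + 7*(-53) + 475*(-53))/489 = 362682*(-1/250955) + (9 - 371 - 25175)*(1/489) = -362682/250955 - 25537*1/489 = -362682/250955 - 25537/489 = -6585989333/122716995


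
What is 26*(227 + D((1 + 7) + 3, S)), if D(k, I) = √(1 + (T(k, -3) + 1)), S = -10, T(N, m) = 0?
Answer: 5902 + 26*√2 ≈ 5938.8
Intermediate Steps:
D(k, I) = √2 (D(k, I) = √(1 + (0 + 1)) = √(1 + 1) = √2)
26*(227 + D((1 + 7) + 3, S)) = 26*(227 + √2) = 5902 + 26*√2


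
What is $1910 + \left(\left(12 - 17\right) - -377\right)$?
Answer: $2282$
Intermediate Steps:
$1910 + \left(\left(12 - 17\right) - -377\right) = 1910 + \left(-5 + 377\right) = 1910 + 372 = 2282$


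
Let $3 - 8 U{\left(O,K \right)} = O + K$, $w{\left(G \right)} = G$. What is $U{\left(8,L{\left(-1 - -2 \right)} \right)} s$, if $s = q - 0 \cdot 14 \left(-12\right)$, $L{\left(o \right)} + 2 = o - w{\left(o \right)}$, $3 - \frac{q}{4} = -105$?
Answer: $-162$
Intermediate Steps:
$q = 432$ ($q = 12 - -420 = 12 + 420 = 432$)
$L{\left(o \right)} = -2$ ($L{\left(o \right)} = -2 + \left(o - o\right) = -2 + 0 = -2$)
$U{\left(O,K \right)} = \frac{3}{8} - \frac{K}{8} - \frac{O}{8}$ ($U{\left(O,K \right)} = \frac{3}{8} - \frac{O + K}{8} = \frac{3}{8} - \frac{K + O}{8} = \frac{3}{8} - \left(\frac{K}{8} + \frac{O}{8}\right) = \frac{3}{8} - \frac{K}{8} - \frac{O}{8}$)
$s = 432$ ($s = 432 - 0 \cdot 14 \left(-12\right) = 432 - 0 \left(-12\right) = 432 - 0 = 432 + 0 = 432$)
$U{\left(8,L{\left(-1 - -2 \right)} \right)} s = \left(\frac{3}{8} - - \frac{1}{4} - 1\right) 432 = \left(\frac{3}{8} + \frac{1}{4} - 1\right) 432 = \left(- \frac{3}{8}\right) 432 = -162$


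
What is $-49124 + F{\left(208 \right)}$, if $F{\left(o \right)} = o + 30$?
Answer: $-48886$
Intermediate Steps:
$F{\left(o \right)} = 30 + o$
$-49124 + F{\left(208 \right)} = -49124 + \left(30 + 208\right) = -49124 + 238 = -48886$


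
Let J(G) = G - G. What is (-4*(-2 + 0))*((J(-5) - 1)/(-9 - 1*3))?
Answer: ⅔ ≈ 0.66667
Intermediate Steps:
J(G) = 0
(-4*(-2 + 0))*((J(-5) - 1)/(-9 - 1*3)) = (-4*(-2 + 0))*((0 - 1)/(-9 - 1*3)) = (-4*(-2))*(-1/(-9 - 3)) = 8*(-1/(-12)) = 8*(-1*(-1/12)) = 8*(1/12) = ⅔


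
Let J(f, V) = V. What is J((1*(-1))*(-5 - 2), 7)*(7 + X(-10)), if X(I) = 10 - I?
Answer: 189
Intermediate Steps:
J((1*(-1))*(-5 - 2), 7)*(7 + X(-10)) = 7*(7 + (10 - 1*(-10))) = 7*(7 + (10 + 10)) = 7*(7 + 20) = 7*27 = 189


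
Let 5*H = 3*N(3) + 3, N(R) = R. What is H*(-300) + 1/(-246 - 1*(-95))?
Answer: -108721/151 ≈ -720.01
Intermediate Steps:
H = 12/5 (H = (3*3 + 3)/5 = (9 + 3)/5 = (⅕)*12 = 12/5 ≈ 2.4000)
H*(-300) + 1/(-246 - 1*(-95)) = (12/5)*(-300) + 1/(-246 - 1*(-95)) = -720 + 1/(-246 + 95) = -720 + 1/(-151) = -720 - 1/151 = -108721/151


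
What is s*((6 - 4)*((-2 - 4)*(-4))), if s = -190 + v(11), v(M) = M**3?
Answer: 54768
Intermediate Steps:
s = 1141 (s = -190 + 11**3 = -190 + 1331 = 1141)
s*((6 - 4)*((-2 - 4)*(-4))) = 1141*((6 - 4)*((-2 - 4)*(-4))) = 1141*(2*(-6*(-4))) = 1141*(2*24) = 1141*48 = 54768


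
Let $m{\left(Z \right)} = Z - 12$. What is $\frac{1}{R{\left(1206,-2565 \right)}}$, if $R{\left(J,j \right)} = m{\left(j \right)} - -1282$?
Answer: $- \frac{1}{1295} \approx -0.0007722$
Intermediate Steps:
$m{\left(Z \right)} = -12 + Z$
$R{\left(J,j \right)} = 1270 + j$ ($R{\left(J,j \right)} = \left(-12 + j\right) - -1282 = \left(-12 + j\right) + 1282 = 1270 + j$)
$\frac{1}{R{\left(1206,-2565 \right)}} = \frac{1}{1270 - 2565} = \frac{1}{-1295} = - \frac{1}{1295}$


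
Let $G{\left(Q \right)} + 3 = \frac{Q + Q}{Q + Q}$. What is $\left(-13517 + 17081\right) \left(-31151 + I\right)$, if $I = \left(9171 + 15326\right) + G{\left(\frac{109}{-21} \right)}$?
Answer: $-23721984$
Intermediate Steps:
$G{\left(Q \right)} = -2$ ($G{\left(Q \right)} = -3 + \frac{Q + Q}{Q + Q} = -3 + \frac{2 Q}{2 Q} = -3 + 2 Q \frac{1}{2 Q} = -3 + 1 = -2$)
$I = 24495$ ($I = \left(9171 + 15326\right) - 2 = 24497 - 2 = 24495$)
$\left(-13517 + 17081\right) \left(-31151 + I\right) = \left(-13517 + 17081\right) \left(-31151 + 24495\right) = 3564 \left(-6656\right) = -23721984$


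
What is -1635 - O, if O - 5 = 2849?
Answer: -4489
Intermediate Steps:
O = 2854 (O = 5 + 2849 = 2854)
-1635 - O = -1635 - 1*2854 = -1635 - 2854 = -4489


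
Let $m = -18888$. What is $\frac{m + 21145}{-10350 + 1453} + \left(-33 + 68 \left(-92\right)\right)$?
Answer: $- \frac{55955490}{8897} \approx -6289.3$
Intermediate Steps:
$\frac{m + 21145}{-10350 + 1453} + \left(-33 + 68 \left(-92\right)\right) = \frac{-18888 + 21145}{-10350 + 1453} + \left(-33 + 68 \left(-92\right)\right) = \frac{2257}{-8897} - 6289 = 2257 \left(- \frac{1}{8897}\right) - 6289 = - \frac{2257}{8897} - 6289 = - \frac{55955490}{8897}$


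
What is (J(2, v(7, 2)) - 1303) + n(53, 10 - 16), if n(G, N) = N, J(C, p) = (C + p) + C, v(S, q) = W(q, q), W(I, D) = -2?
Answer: -1307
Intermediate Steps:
v(S, q) = -2
J(C, p) = p + 2*C
(J(2, v(7, 2)) - 1303) + n(53, 10 - 16) = ((-2 + 2*2) - 1303) + (10 - 16) = ((-2 + 4) - 1303) - 6 = (2 - 1303) - 6 = -1301 - 6 = -1307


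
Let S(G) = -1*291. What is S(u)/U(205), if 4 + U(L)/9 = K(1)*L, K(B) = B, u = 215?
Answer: -97/603 ≈ -0.16086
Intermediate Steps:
S(G) = -291
U(L) = -36 + 9*L (U(L) = -36 + 9*(1*L) = -36 + 9*L)
S(u)/U(205) = -291/(-36 + 9*205) = -291/(-36 + 1845) = -291/1809 = -291*1/1809 = -97/603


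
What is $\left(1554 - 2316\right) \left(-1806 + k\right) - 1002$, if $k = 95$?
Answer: $1302780$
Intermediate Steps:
$\left(1554 - 2316\right) \left(-1806 + k\right) - 1002 = \left(1554 - 2316\right) \left(-1806 + 95\right) - 1002 = \left(-762\right) \left(-1711\right) - 1002 = 1303782 - 1002 = 1302780$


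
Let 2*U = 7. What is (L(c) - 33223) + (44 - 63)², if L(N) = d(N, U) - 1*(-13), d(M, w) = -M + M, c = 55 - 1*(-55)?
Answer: -32849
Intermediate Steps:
U = 7/2 (U = (½)*7 = 7/2 ≈ 3.5000)
c = 110 (c = 55 + 55 = 110)
d(M, w) = 0
L(N) = 13 (L(N) = 0 - 1*(-13) = 0 + 13 = 13)
(L(c) - 33223) + (44 - 63)² = (13 - 33223) + (44 - 63)² = -33210 + (-19)² = -33210 + 361 = -32849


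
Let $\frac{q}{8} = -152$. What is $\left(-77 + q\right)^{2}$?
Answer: $1671849$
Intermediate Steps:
$q = -1216$ ($q = 8 \left(-152\right) = -1216$)
$\left(-77 + q\right)^{2} = \left(-77 - 1216\right)^{2} = \left(-1293\right)^{2} = 1671849$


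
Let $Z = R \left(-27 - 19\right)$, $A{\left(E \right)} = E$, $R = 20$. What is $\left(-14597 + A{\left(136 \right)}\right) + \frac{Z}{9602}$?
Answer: $- \frac{69427721}{4801} \approx -14461.0$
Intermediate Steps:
$Z = -920$ ($Z = 20 \left(-27 - 19\right) = 20 \left(-46\right) = -920$)
$\left(-14597 + A{\left(136 \right)}\right) + \frac{Z}{9602} = \left(-14597 + 136\right) - \frac{920}{9602} = -14461 - \frac{460}{4801} = - \frac{69427721}{4801}$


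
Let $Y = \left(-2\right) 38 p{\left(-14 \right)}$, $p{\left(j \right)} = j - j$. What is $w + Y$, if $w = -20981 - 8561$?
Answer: $-29542$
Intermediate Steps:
$p{\left(j \right)} = 0$
$Y = 0$ ($Y = \left(-2\right) 38 \cdot 0 = \left(-76\right) 0 = 0$)
$w = -29542$ ($w = -20981 - 8561 = -29542$)
$w + Y = -29542 + 0 = -29542$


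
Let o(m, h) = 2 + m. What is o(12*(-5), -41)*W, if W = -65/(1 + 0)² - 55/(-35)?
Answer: 25752/7 ≈ 3678.9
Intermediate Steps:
W = -444/7 (W = -65/(1²) - 55*(-1/35) = -65/1 + 11/7 = -65*1 + 11/7 = -65 + 11/7 = -444/7 ≈ -63.429)
o(12*(-5), -41)*W = (2 + 12*(-5))*(-444/7) = (2 - 60)*(-444/7) = -58*(-444/7) = 25752/7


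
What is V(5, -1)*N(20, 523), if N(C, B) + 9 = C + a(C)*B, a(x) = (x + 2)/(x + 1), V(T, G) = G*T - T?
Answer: -117370/21 ≈ -5589.0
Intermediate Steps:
V(T, G) = -T + G*T
a(x) = (2 + x)/(1 + x)
N(C, B) = -9 + C + B*(2 + C)/(1 + C) (N(C, B) = -9 + (C + ((2 + C)/(1 + C))*B) = -9 + (C + B*(2 + C)/(1 + C)) = -9 + C + B*(2 + C)/(1 + C))
V(5, -1)*N(20, 523) = (5*(-1 - 1))*((523*(2 + 20) + (1 + 20)*(-9 + 20))/(1 + 20)) = (5*(-2))*((523*22 + 21*11)/21) = -10*(11506 + 231)/21 = -10*11737/21 = -117370/21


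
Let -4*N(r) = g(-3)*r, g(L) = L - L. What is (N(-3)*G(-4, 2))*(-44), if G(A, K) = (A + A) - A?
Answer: 0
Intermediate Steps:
g(L) = 0
G(A, K) = A (G(A, K) = 2*A - A = A)
N(r) = 0 (N(r) = -0*r = -1/4*0 = 0)
(N(-3)*G(-4, 2))*(-44) = (0*(-4))*(-44) = 0*(-44) = 0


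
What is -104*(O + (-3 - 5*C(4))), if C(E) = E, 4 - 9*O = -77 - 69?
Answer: 1976/3 ≈ 658.67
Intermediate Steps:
O = 50/3 (O = 4/9 - (-77 - 69)/9 = 4/9 - ⅑*(-146) = 4/9 + 146/9 = 50/3 ≈ 16.667)
-104*(O + (-3 - 5*C(4))) = -104*(50/3 + (-3 - 5*4)) = -104*(50/3 + (-3 - 20)) = -104*(50/3 - 23) = -104*(-19/3) = 1976/3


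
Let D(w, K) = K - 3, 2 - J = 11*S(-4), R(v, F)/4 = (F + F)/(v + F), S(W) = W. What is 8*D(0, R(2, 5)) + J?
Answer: 474/7 ≈ 67.714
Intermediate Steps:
R(v, F) = 8*F/(F + v) (R(v, F) = 4*((F + F)/(v + F)) = 4*((2*F)/(F + v)) = 4*(2*F/(F + v)) = 8*F/(F + v))
J = 46 (J = 2 - 11*(-4) = 2 - 1*(-44) = 2 + 44 = 46)
D(w, K) = -3 + K
8*D(0, R(2, 5)) + J = 8*(-3 + 8*5/(5 + 2)) + 46 = 8*(-3 + 8*5/7) + 46 = 8*(-3 + 8*5*(⅐)) + 46 = 8*(-3 + 40/7) + 46 = 8*(19/7) + 46 = 152/7 + 46 = 474/7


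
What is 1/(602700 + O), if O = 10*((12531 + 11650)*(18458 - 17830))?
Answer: 1/152459380 ≈ 6.5591e-9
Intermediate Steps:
O = 151856680 (O = 10*(24181*628) = 10*15185668 = 151856680)
1/(602700 + O) = 1/(602700 + 151856680) = 1/152459380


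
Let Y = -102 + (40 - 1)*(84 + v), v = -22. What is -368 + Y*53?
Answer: 122380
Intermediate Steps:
Y = 2316 (Y = -102 + (40 - 1)*(84 - 22) = -102 + 39*62 = -102 + 2418 = 2316)
-368 + Y*53 = -368 + 2316*53 = -368 + 122748 = 122380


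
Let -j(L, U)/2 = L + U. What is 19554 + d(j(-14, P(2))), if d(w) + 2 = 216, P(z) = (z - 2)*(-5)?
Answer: 19768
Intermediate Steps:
P(z) = 10 - 5*z (P(z) = (-2 + z)*(-5) = 10 - 5*z)
j(L, U) = -2*L - 2*U (j(L, U) = -2*(L + U) = -2*L - 2*U)
d(w) = 214 (d(w) = -2 + 216 = 214)
19554 + d(j(-14, P(2))) = 19554 + 214 = 19768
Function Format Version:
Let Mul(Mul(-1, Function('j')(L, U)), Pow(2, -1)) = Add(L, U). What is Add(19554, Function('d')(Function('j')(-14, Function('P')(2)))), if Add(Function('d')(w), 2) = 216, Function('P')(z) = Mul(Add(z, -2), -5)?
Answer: 19768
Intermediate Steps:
Function('P')(z) = Add(10, Mul(-5, z)) (Function('P')(z) = Mul(Add(-2, z), -5) = Add(10, Mul(-5, z)))
Function('j')(L, U) = Add(Mul(-2, L), Mul(-2, U)) (Function('j')(L, U) = Mul(-2, Add(L, U)) = Add(Mul(-2, L), Mul(-2, U)))
Function('d')(w) = 214 (Function('d')(w) = Add(-2, 216) = 214)
Add(19554, Function('d')(Function('j')(-14, Function('P')(2)))) = Add(19554, 214) = 19768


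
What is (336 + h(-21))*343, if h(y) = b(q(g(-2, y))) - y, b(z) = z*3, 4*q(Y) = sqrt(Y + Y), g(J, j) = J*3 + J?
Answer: 122451 + 1029*I ≈ 1.2245e+5 + 1029.0*I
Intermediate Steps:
g(J, j) = 4*J (g(J, j) = 3*J + J = 4*J)
q(Y) = sqrt(2)*sqrt(Y)/4 (q(Y) = sqrt(Y + Y)/4 = sqrt(2*Y)/4 = (sqrt(2)*sqrt(Y))/4 = sqrt(2)*sqrt(Y)/4)
b(z) = 3*z
h(y) = -y + 3*I (h(y) = 3*(sqrt(2)*sqrt(4*(-2))/4) - y = 3*(sqrt(2)*sqrt(-8)/4) - y = 3*(sqrt(2)*(2*I*sqrt(2))/4) - y = 3*I - y = -y + 3*I)
(336 + h(-21))*343 = (336 + (-1*(-21) + 3*I))*343 = (336 + (21 + 3*I))*343 = (357 + 3*I)*343 = 122451 + 1029*I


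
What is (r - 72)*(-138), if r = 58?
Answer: 1932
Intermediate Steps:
(r - 72)*(-138) = (58 - 72)*(-138) = -14*(-138) = 1932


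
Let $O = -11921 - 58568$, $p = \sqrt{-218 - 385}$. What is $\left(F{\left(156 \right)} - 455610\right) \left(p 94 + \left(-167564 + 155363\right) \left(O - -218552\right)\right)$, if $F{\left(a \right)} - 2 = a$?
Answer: $822781627196676 - 128437464 i \sqrt{67} \approx 8.2278 \cdot 10^{14} - 1.0513 \cdot 10^{9} i$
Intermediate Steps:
$F{\left(a \right)} = 2 + a$
$p = 3 i \sqrt{67}$ ($p = \sqrt{-603} = 3 i \sqrt{67} \approx 24.556 i$)
$O = -70489$ ($O = -11921 - 58568 = -70489$)
$\left(F{\left(156 \right)} - 455610\right) \left(p 94 + \left(-167564 + 155363\right) \left(O - -218552\right)\right) = \left(\left(2 + 156\right) - 455610\right) \left(3 i \sqrt{67} \cdot 94 + \left(-167564 + 155363\right) \left(-70489 - -218552\right)\right) = \left(158 - 455610\right) \left(282 i \sqrt{67} - 12201 \left(-70489 + 218552\right)\right) = - 455452 \left(282 i \sqrt{67} - 1806516663\right) = - 455452 \left(-1806516663 + 282 i \sqrt{67}\right) = 822781627196676 - 128437464 i \sqrt{67}$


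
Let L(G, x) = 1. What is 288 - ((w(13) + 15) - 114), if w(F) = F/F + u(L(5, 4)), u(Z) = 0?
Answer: 386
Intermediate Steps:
w(F) = 1 (w(F) = F/F + 0 = 1 + 0 = 1)
288 - ((w(13) + 15) - 114) = 288 - ((1 + 15) - 114) = 288 - (16 - 114) = 288 - 1*(-98) = 288 + 98 = 386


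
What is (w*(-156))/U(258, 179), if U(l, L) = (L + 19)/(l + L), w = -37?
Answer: 420394/33 ≈ 12739.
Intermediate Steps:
U(l, L) = (19 + L)/(L + l)
(w*(-156))/U(258, 179) = (-37*(-156))/(((19 + 179)/(179 + 258))) = 5772/((198/437)) = 5772/(((1/437)*198)) = 5772/(198/437) = 5772*(437/198) = 420394/33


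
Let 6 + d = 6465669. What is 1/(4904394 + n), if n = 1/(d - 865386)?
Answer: 5600277/27465964917139 ≈ 2.0390e-7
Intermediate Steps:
d = 6465663 (d = -6 + 6465669 = 6465663)
n = 1/5600277 (n = 1/(6465663 - 865386) = 1/5600277 ≈ 1.7856e-7)
1/(4904394 + n) = 1/(4904394 + 1/5600277) = 1/(27465964917139/5600277) = 5600277/27465964917139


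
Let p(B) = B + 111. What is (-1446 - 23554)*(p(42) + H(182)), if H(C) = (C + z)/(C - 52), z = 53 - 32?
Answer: -50232500/13 ≈ -3.8640e+6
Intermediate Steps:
p(B) = 111 + B
z = 21
H(C) = (21 + C)/(-52 + C) (H(C) = (C + 21)/(C - 52) = (21 + C)/(-52 + C))
(-1446 - 23554)*(p(42) + H(182)) = (-1446 - 23554)*((111 + 42) + (21 + 182)/(-52 + 182)) = -25000*(153 + 203/130) = -25000*20093/130 = -50232500/13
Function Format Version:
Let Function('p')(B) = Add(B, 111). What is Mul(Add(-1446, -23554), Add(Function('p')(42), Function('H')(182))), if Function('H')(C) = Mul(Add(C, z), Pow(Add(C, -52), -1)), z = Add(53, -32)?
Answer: Rational(-50232500, 13) ≈ -3.8640e+6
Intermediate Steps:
Function('p')(B) = Add(111, B)
z = 21
Function('H')(C) = Mul(Pow(Add(-52, C), -1), Add(21, C)) (Function('H')(C) = Mul(Add(C, 21), Pow(Add(C, -52), -1)) = Mul(Add(21, C), Pow(Add(-52, C), -1)) = Mul(Pow(Add(-52, C), -1), Add(21, C)))
Mul(Add(-1446, -23554), Add(Function('p')(42), Function('H')(182))) = Mul(Add(-1446, -23554), Add(Add(111, 42), Mul(Pow(Add(-52, 182), -1), Add(21, 182)))) = Mul(-25000, Add(153, Mul(Pow(130, -1), 203))) = Mul(-25000, Add(153, Mul(Rational(1, 130), 203))) = Mul(-25000, Add(153, Rational(203, 130))) = Mul(-25000, Rational(20093, 130)) = Rational(-50232500, 13)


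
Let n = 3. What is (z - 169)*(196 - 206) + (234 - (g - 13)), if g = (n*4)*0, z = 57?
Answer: 1367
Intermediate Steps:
g = 0 (g = (3*4)*0 = 12*0 = 0)
(z - 169)*(196 - 206) + (234 - (g - 13)) = (57 - 169)*(196 - 206) + (234 - (0 - 13)) = -112*(-10) + (234 - 1*(-13)) = 1120 + (234 + 13) = 1120 + 247 = 1367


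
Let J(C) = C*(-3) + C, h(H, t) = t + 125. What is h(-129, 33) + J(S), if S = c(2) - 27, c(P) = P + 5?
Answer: 198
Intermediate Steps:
h(H, t) = 125 + t
c(P) = 5 + P
S = -20 (S = (5 + 2) - 27 = 7 - 27 = -20)
J(C) = -2*C (J(C) = -3*C + C = -2*C)
h(-129, 33) + J(S) = (125 + 33) - 2*(-20) = 158 + 40 = 198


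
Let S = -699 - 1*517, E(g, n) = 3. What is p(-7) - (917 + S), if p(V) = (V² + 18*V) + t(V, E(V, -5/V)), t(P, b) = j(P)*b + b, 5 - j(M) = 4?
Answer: 228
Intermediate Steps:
j(M) = 1 (j(M) = 5 - 1*4 = 5 - 4 = 1)
t(P, b) = 2*b (t(P, b) = 1*b + b = b + b = 2*b)
p(V) = 6 + V² + 18*V (p(V) = (V² + 18*V) + 2*3 = (V² + 18*V) + 6 = 6 + V² + 18*V)
S = -1216 (S = -699 - 517 = -1216)
p(-7) - (917 + S) = (6 + (-7)² + 18*(-7)) - (917 - 1216) = (6 + 49 - 126) - 1*(-299) = -71 + 299 = 228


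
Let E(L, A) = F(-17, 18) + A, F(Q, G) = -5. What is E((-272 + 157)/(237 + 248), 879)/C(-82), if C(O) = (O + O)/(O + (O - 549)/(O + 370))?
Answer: 10595939/23616 ≈ 448.68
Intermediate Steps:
C(O) = 2*O/(O + (-549 + O)/(370 + O)) (C(O) = (2*O)/(O + (-549 + O)/(370 + O)) = 2*O/(O + (-549 + O)/(370 + O)))
E(L, A) = -5 + A
E((-272 + 157)/(237 + 248), 879)/C(-82) = (-5 + 879)/((2*(-82)*(370 - 82)/(-549 + (-82)**2 + 371*(-82)))) = 874/((2*(-82)*288/(-549 + 6724 - 30422))) = 874/((2*(-82)*288/(-24247))) = 874/((2*(-82)*(-1/24247)*288)) = 874/(47232/24247) = 874*(24247/47232) = 10595939/23616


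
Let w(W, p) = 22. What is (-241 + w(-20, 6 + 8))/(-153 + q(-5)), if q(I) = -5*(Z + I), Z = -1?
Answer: 73/41 ≈ 1.7805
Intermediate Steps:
q(I) = 5 - 5*I (q(I) = -5*(-1 + I) = 5 - 5*I)
(-241 + w(-20, 6 + 8))/(-153 + q(-5)) = (-241 + 22)/(-153 + (5 - 5*(-5))) = -219/(-153 + (5 + 25)) = -219/(-153 + 30) = -219/(-123) = -219*(-1/123) = 73/41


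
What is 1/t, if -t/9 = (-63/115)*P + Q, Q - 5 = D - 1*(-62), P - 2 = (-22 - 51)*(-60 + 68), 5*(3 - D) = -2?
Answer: -115/402858 ≈ -0.00028546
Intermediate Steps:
D = 17/5 (D = 3 - ⅕*(-2) = 3 + ⅖ = 17/5 ≈ 3.4000)
P = -582 (P = 2 + (-22 - 51)*(-60 + 68) = 2 - 73*8 = 2 - 584 = -582)
Q = 352/5 (Q = 5 + (17/5 - 1*(-62)) = 5 + (17/5 + 62) = 5 + 327/5 = 352/5 ≈ 70.400)
t = -402858/115 (t = -9*(-63/115*(-582) + 352/5) = -9*(36666/115 + 352/5) = -9*44762/115 = -402858/115 ≈ -3503.1)
1/t = 1/(-402858/115) = -115/402858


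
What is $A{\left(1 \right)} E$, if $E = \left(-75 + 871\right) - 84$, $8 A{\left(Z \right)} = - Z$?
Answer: $-89$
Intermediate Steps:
$A{\left(Z \right)} = - \frac{Z}{8}$ ($A{\left(Z \right)} = \frac{\left(-1\right) Z}{8} = - \frac{Z}{8}$)
$E = 712$ ($E = 796 - 84 = 712$)
$A{\left(1 \right)} E = \left(- \frac{1}{8}\right) 1 \cdot 712 = \left(- \frac{1}{8}\right) 712 = -89$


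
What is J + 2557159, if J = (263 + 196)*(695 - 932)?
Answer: 2448376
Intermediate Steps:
J = -108783 (J = 459*(-237) = -108783)
J + 2557159 = -108783 + 2557159 = 2448376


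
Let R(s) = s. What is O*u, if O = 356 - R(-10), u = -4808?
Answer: -1759728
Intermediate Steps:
O = 366 (O = 356 - 1*(-10) = 356 + 10 = 366)
O*u = 366*(-4808) = -1759728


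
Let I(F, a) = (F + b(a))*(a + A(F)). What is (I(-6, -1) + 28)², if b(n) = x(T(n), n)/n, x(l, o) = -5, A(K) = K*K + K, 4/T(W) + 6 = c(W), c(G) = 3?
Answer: 1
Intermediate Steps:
T(W) = -4/3 (T(W) = 4/(-6 + 3) = 4/(-3) = 4*(-⅓) = -4/3)
A(K) = K + K² (A(K) = K² + K = K + K²)
b(n) = -5/n
I(F, a) = (F - 5/a)*(a + F*(1 + F))
(I(-6, -1) + 28)² = ((-(-5 - 6*(-1) + (-6)²*(1 - 6)) - 5*(-6)*(1 - 6))/(-1) + 28)² = (-(-(-5 + 6 + 36*(-5)) - 5*(-6)*(-5)) + 28)² = (-(-(-5 + 6 - 180) - 150) + 28)² = (-(-1*(-179) - 150) + 28)² = (-(179 - 150) + 28)² = (-1*29 + 28)² = (-29 + 28)² = (-1)² = 1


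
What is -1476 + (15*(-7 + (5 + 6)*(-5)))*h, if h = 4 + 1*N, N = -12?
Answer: 5964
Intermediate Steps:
h = -8 (h = 4 + 1*(-12) = 4 - 12 = -8)
-1476 + (15*(-7 + (5 + 6)*(-5)))*h = -1476 + (15*(-7 + (5 + 6)*(-5)))*(-8) = -1476 + (15*(-7 + 11*(-5)))*(-8) = -1476 + (15*(-7 - 55))*(-8) = -1476 + (15*(-62))*(-8) = -1476 - 930*(-8) = -1476 + 7440 = 5964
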